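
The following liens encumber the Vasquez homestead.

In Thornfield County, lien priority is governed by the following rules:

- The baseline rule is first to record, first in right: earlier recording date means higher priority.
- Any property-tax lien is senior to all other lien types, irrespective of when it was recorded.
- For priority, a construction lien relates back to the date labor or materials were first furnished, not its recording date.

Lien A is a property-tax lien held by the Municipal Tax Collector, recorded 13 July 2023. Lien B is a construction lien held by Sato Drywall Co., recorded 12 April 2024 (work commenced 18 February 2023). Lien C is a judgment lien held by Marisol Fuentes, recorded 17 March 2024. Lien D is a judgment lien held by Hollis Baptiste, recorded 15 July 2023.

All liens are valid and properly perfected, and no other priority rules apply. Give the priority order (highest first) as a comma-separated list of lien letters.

Effective dates: B's effective date is 18 February 2023, when work began.
As a property-tax lien, A is senior to every other lien.
Remaining liens by effective date: B (18 February 2023), D (15 July 2023), C (17 March 2024).

A, B, D, C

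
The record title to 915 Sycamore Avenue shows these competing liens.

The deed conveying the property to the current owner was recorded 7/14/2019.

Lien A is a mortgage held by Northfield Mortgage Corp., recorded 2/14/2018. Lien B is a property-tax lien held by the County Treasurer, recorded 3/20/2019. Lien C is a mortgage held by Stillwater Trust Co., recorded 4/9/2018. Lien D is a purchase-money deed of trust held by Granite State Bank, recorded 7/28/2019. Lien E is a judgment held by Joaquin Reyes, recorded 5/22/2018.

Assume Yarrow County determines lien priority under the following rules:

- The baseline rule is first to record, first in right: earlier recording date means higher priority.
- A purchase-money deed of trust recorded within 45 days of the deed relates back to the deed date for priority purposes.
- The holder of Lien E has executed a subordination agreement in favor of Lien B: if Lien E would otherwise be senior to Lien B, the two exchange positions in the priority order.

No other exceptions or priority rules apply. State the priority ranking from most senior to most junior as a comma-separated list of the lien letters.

A, C, B, E, D

First, effective dates: D relates back to the deed date 7/14/2019.
By effective date: A (2/14/2018), C (4/9/2018), E (5/22/2018), B (3/20/2019), D (7/14/2019).
The subordination applies — E was senior to B — so E and B swap.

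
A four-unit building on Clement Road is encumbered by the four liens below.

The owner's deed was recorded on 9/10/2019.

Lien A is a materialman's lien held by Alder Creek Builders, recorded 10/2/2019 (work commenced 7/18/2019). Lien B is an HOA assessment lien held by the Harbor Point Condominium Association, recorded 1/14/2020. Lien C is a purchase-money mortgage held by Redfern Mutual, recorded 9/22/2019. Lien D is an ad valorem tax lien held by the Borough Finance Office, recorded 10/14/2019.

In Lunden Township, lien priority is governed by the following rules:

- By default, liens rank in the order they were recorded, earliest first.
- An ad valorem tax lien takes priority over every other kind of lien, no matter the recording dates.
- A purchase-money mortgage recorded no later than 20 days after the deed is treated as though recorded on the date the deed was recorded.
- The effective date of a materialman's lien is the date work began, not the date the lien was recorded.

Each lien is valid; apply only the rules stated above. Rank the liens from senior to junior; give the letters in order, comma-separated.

Adjusting effective dates: A is treated as recorded 7/18/2019, the work-commencement date; C relates back to the deed date 9/10/2019.
D, as an ad valorem tax lien, has superpriority and ranks first.
Among the remaining liens, by effective date: A (7/18/2019), C (9/10/2019), B (1/14/2020).

D, A, C, B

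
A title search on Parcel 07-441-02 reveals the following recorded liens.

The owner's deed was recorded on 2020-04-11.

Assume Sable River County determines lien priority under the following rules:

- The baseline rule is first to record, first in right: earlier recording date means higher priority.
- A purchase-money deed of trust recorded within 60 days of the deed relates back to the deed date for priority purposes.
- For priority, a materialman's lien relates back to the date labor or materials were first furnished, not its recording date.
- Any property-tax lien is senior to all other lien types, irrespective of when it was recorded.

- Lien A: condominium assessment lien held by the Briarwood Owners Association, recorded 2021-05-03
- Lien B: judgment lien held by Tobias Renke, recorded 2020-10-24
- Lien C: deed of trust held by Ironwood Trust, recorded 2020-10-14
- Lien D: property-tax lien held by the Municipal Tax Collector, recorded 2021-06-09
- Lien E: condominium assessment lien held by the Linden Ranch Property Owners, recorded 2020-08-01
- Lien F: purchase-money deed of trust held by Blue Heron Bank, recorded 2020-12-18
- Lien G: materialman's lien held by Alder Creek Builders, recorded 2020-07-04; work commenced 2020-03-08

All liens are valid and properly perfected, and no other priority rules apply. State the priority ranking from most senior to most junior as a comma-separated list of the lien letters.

First, effective dates: F was recorded 251 days after the deed, outside the 60-day window, so it keeps its recording date; G is treated as recorded 2020-03-08, the work-commencement date.
D is a property-tax lien, so it outranks all other liens regardless of date.
Among the remaining liens, by effective date: G (2020-03-08), E (2020-08-01), C (2020-10-14), B (2020-10-24), F (2020-12-18), A (2021-05-03).

D, G, E, C, B, F, A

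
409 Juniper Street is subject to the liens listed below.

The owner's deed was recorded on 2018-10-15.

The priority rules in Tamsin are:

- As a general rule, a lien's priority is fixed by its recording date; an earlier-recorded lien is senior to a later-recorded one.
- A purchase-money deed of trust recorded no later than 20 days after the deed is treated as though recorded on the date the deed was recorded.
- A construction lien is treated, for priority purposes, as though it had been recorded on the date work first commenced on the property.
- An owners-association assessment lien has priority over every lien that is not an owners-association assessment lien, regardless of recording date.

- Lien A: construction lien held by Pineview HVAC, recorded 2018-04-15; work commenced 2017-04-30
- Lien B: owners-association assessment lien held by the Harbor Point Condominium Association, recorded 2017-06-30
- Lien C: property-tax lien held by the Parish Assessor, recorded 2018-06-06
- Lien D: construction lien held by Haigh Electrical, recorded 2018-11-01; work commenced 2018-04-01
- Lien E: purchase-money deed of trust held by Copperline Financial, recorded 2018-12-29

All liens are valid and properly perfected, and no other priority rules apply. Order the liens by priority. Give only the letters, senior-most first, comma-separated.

B, A, D, C, E

Effective dates: A relates back to 2017-04-30 (work commenced); D is treated as recorded 2018-04-01, the work-commencement date; E was recorded 75 days after the deed, outside the 20-day window, so it keeps its recording date.
As an owners-association assessment lien, B is senior to every other lien.
Remaining liens by effective date: A (2017-04-30), D (2018-04-01), C (2018-06-06), E (2018-12-29).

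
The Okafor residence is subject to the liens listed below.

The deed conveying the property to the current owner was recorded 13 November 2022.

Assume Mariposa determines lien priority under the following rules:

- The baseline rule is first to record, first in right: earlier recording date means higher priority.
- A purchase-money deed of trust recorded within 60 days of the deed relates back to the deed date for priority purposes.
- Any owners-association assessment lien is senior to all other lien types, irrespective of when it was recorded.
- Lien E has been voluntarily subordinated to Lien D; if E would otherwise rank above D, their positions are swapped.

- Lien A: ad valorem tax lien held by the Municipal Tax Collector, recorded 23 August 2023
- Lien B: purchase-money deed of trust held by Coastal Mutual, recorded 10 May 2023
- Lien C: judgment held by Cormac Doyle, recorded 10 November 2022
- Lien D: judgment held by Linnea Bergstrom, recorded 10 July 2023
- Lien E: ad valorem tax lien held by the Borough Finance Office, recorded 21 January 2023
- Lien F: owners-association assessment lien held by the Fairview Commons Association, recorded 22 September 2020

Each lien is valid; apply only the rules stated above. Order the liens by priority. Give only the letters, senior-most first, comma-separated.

Effective dates: B was recorded 178 days after the deed, outside the 60-day window, so it keeps its recording date.
F is an owners-association assessment lien, so it outranks all other liens regardless of date.
Remaining liens by effective date: C (10 November 2022), E (21 January 2023), B (10 May 2023), D (10 July 2023), A (23 August 2023).
Because E would otherwise rank above D, the subordination swaps them.

F, C, D, B, E, A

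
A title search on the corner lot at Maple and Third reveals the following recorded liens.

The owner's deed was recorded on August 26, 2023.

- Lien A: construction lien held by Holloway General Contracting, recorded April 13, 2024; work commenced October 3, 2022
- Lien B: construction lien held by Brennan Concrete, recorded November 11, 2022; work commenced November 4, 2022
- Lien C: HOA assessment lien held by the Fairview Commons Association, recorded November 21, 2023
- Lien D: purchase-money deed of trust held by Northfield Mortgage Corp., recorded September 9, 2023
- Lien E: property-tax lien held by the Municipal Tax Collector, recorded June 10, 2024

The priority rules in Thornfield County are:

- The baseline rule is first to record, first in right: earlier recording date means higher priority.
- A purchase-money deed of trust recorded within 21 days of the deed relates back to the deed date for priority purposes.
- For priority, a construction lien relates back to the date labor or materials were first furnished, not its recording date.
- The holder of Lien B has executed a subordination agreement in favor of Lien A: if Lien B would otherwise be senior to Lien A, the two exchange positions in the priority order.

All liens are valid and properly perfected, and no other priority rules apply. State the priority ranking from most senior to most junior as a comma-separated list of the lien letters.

A, B, D, C, E

First, effective dates: A's effective date is October 3, 2022, when work began; B is treated as recorded November 4, 2022, the work-commencement date; D relates back to the deed date August 26, 2023.
By effective date: A (October 3, 2022), B (November 4, 2022), D (August 26, 2023), C (November 21, 2023), E (June 10, 2024).
Since B is not senior to A, the subordination leaves the order unchanged.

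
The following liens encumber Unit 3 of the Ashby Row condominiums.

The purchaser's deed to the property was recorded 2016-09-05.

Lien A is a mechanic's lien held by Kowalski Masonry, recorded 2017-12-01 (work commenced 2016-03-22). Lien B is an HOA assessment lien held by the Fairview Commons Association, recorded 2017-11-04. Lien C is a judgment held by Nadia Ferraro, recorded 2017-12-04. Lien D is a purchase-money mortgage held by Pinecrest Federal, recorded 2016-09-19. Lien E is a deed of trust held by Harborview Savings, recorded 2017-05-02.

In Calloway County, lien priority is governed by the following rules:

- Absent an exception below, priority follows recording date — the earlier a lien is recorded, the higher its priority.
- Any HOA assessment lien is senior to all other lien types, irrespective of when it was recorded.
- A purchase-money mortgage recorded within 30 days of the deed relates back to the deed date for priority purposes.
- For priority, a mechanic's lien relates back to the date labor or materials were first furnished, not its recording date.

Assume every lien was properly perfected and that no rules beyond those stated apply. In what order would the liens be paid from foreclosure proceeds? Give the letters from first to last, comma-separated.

Effective dates after the stated exceptions: A relates back to 2016-03-22 (work commenced); D relates back to the deed date 2016-09-05.
B is an HOA assessment lien, so it outranks all other liens regardless of date.
The other liens, earliest effective date first: A (2016-03-22), D (2016-09-05), E (2017-05-02), C (2017-12-04).

B, A, D, E, C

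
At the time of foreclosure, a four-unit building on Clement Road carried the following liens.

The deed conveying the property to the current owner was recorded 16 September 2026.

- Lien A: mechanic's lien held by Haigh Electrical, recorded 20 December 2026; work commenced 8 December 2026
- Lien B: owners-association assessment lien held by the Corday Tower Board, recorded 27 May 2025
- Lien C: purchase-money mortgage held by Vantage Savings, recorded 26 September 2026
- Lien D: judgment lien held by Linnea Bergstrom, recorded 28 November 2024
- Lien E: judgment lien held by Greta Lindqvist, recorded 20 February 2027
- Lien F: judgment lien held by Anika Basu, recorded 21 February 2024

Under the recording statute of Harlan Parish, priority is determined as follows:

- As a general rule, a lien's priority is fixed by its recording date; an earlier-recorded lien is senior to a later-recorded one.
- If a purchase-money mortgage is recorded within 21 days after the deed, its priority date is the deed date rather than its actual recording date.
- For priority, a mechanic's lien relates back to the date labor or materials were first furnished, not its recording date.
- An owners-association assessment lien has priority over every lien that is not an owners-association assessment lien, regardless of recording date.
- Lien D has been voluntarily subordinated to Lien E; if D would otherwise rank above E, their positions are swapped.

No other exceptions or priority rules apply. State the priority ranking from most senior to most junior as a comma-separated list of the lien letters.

Effective dates after the stated exceptions: A is treated as recorded 8 December 2026, the work-commencement date; C relates back to the deed date 16 September 2026.
B is an owners-association assessment lien and takes priority over every other lien.
Remaining liens by effective date: F (21 February 2024), D (28 November 2024), C (16 September 2026), A (8 December 2026), E (20 February 2027).
D is senior to E before the subordination, so the two trade places.

B, F, E, C, A, D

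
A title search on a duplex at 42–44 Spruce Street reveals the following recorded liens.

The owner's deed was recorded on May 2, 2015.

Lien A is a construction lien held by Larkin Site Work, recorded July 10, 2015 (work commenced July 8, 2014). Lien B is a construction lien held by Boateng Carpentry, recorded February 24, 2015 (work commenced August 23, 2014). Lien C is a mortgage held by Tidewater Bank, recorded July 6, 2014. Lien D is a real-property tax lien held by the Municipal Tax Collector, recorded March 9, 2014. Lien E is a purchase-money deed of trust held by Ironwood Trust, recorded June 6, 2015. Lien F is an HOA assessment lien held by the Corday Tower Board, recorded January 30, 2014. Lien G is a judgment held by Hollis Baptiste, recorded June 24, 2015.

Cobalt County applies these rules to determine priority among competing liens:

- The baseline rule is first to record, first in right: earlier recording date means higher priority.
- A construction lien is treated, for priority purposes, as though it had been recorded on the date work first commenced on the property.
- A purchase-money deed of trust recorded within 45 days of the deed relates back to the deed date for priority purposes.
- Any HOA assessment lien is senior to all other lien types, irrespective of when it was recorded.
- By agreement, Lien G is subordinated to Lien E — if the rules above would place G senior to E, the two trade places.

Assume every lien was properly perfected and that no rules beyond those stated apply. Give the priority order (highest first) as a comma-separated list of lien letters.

Adjusting effective dates: A relates back to July 8, 2014 (work commenced); B's effective date is August 23, 2014, when work began; E's effective date is the deed date, May 2, 2015.
F, as an HOA assessment lien, has superpriority and ranks first.
Ordering the rest by effective date: D (March 9, 2014), C (July 6, 2014), A (July 8, 2014), B (August 23, 2014), E (May 2, 2015), G (June 24, 2015).
G is already junior to E, so the subordination agreement changes nothing.

F, D, C, A, B, E, G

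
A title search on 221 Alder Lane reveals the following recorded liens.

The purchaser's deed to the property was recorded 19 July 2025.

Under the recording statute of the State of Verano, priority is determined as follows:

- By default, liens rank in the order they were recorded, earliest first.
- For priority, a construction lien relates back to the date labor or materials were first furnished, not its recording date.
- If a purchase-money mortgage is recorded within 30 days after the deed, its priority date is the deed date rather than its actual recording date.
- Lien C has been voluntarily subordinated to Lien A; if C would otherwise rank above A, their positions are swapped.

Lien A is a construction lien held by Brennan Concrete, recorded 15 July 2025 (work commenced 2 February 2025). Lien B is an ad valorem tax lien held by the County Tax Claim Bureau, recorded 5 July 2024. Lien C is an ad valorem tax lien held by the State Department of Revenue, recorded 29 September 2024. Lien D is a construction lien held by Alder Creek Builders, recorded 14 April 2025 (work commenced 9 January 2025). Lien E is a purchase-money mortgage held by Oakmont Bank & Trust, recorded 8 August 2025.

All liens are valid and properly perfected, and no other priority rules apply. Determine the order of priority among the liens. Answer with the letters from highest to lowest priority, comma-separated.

B, A, D, C, E

Adjusting effective dates: A relates back to 2 February 2025 (work commenced); D relates back to 9 January 2025 (work commenced); E was recorded within the 30-day window, so its effective date is the deed date 19 July 2025.
By effective date: B (5 July 2024), C (29 September 2024), D (9 January 2025), A (2 February 2025), E (19 July 2025).
The subordination applies — C was senior to A — so C and A swap.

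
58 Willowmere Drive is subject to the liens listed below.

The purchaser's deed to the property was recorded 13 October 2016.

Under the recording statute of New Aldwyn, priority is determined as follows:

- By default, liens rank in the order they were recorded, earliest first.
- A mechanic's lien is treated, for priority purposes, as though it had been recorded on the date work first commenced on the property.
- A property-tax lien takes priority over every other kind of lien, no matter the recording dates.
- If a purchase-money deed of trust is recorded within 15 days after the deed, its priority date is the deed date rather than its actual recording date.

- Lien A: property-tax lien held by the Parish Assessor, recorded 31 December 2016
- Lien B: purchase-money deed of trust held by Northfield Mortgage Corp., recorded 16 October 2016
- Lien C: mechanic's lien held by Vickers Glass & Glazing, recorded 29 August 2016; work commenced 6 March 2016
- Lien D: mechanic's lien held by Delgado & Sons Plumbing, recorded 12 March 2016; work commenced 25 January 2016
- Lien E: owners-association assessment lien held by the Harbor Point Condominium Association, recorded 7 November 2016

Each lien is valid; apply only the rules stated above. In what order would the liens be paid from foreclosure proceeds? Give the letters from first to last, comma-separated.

A, D, C, B, E

Effective dates after the stated exceptions: B was recorded within the 15-day window, so its effective date is the deed date 13 October 2016; C relates back to 6 March 2016 (work commenced); D is treated as recorded 25 January 2016, the work-commencement date.
As a property-tax lien, A is senior to every other lien.
Remaining liens by effective date: D (25 January 2016), C (6 March 2016), B (13 October 2016), E (7 November 2016).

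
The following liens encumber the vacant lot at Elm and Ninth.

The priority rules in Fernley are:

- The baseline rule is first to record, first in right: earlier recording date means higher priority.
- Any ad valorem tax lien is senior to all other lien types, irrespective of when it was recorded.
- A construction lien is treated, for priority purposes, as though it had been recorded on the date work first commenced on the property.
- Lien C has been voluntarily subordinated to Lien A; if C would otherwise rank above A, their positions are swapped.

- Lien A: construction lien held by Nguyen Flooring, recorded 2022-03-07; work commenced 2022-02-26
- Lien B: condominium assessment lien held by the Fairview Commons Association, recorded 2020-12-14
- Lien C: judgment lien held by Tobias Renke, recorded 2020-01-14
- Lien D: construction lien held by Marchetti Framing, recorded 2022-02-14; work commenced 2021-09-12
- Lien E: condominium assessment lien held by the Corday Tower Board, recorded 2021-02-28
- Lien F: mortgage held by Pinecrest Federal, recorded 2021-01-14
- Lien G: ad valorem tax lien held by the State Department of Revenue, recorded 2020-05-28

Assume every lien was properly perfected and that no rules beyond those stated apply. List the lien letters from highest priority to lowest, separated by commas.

G, A, B, F, E, D, C

Effective dates: A is treated as recorded 2022-02-26, the work-commencement date; D's effective date is 2021-09-12, when work began.
G is an ad valorem tax lien, so it outranks all other liens regardless of date.
Ordering the rest by effective date: C (2020-01-14), B (2020-12-14), F (2021-01-14), E (2021-02-28), D (2021-09-12), A (2022-02-26).
The subordination applies — C was senior to A — so C and A swap.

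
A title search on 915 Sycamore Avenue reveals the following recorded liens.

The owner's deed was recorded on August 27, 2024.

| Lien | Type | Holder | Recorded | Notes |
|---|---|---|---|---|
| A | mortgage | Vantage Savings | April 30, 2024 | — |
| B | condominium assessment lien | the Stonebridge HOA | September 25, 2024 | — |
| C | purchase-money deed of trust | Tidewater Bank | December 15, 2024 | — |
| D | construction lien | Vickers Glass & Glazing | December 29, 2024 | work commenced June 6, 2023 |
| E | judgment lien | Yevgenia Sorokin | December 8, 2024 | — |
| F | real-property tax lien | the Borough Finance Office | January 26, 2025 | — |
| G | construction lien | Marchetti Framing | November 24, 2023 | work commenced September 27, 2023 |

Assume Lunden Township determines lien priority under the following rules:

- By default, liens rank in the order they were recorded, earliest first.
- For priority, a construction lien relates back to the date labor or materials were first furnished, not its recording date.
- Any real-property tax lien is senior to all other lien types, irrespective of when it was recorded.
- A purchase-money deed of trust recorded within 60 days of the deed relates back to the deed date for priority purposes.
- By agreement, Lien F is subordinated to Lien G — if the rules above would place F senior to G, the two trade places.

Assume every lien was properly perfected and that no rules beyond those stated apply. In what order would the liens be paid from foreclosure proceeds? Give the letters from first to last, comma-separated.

First, effective dates: C missed the 60-day window (110 days after the deed), so its recording date stands; D's effective date is June 6, 2023, when work began; G is treated as recorded September 27, 2023, the work-commencement date.
F is a real-property tax lien, so it outranks all other liens regardless of date.
Remaining liens by effective date: D (June 6, 2023), G (September 27, 2023), A (April 30, 2024), B (September 25, 2024), E (December 8, 2024), C (December 15, 2024).
F is senior to G before the subordination, so the two trade places.

G, D, F, A, B, E, C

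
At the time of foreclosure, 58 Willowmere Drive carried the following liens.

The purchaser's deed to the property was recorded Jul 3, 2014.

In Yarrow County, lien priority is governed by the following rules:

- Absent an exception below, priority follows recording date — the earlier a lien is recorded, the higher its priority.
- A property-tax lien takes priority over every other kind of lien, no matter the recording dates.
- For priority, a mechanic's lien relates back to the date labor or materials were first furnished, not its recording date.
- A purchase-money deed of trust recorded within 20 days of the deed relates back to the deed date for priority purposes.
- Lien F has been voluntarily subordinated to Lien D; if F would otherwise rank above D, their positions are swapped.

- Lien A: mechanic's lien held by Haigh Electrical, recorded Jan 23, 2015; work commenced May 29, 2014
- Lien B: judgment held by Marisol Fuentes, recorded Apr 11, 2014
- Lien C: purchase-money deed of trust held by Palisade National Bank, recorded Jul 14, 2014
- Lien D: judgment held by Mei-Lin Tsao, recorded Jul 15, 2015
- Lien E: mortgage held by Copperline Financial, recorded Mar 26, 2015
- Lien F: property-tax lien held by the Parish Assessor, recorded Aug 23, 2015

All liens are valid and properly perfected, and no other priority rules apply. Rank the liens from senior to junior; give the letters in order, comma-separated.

D, B, A, C, E, F

Adjusting effective dates: A is treated as recorded May 29, 2014, the work-commencement date; C was recorded within the 20-day window, so its effective date is the deed date Jul 3, 2014.
F is a property-tax lien and takes priority over every other lien.
The other liens, earliest effective date first: B (Apr 11, 2014), A (May 29, 2014), C (Jul 3, 2014), E (Mar 26, 2015), D (Jul 15, 2015).
The subordination applies — F was senior to D — so F and D swap.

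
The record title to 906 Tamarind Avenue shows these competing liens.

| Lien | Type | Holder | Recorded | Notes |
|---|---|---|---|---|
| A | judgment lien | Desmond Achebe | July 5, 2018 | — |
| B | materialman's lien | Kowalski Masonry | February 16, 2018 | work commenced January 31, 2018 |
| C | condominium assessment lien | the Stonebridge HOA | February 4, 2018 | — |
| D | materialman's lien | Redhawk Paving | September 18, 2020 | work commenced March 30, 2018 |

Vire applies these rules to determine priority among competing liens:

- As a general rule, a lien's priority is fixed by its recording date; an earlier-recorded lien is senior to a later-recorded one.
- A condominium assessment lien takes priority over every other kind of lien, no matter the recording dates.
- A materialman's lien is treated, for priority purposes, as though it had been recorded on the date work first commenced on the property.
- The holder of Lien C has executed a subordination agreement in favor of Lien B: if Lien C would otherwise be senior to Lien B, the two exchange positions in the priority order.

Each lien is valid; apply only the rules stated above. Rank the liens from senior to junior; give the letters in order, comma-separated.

B, C, D, A

First, effective dates: B's effective date is January 31, 2018, when work began; D is treated as recorded March 30, 2018, the work-commencement date.
C, as a condominium assessment lien, has superpriority and ranks first.
The other liens, earliest effective date first: B (January 31, 2018), D (March 30, 2018), A (July 5, 2018).
Because C would otherwise rank above B, the subordination swaps them.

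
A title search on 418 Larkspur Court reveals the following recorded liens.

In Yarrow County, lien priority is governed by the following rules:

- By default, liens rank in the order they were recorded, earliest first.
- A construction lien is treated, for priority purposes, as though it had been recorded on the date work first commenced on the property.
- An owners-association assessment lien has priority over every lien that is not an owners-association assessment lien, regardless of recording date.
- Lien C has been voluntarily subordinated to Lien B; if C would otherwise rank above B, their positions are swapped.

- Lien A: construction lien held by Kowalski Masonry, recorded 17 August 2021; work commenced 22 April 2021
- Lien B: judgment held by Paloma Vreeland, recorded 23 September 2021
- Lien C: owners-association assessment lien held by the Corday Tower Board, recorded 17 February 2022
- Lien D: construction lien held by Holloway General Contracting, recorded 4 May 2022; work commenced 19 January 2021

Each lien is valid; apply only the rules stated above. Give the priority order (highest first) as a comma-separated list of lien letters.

Adjusting effective dates: A's effective date is 22 April 2021, when work began; D is treated as recorded 19 January 2021, the work-commencement date.
C is an owners-association assessment lien, so it outranks all other liens regardless of date.
Among the remaining liens, by effective date: D (19 January 2021), A (22 April 2021), B (23 September 2021).
C is senior to B before the subordination, so the two trade places.

B, D, A, C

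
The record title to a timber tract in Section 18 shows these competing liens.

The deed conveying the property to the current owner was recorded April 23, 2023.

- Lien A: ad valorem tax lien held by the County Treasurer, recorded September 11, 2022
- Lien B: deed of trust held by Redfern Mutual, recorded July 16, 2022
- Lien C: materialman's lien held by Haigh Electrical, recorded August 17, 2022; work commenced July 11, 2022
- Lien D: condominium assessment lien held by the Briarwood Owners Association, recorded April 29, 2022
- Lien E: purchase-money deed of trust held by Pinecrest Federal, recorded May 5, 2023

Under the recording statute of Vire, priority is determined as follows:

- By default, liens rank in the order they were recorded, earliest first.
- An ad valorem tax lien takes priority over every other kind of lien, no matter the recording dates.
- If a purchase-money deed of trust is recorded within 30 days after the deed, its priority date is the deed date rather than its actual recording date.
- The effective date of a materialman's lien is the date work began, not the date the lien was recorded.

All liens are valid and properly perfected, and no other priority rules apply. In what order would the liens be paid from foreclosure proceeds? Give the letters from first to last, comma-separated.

Adjusting effective dates: C is treated as recorded July 11, 2022, the work-commencement date; E's effective date is the deed date, April 23, 2023.
As an ad valorem tax lien, A is senior to every other lien.
Among the remaining liens, by effective date: D (April 29, 2022), C (July 11, 2022), B (July 16, 2022), E (April 23, 2023).

A, D, C, B, E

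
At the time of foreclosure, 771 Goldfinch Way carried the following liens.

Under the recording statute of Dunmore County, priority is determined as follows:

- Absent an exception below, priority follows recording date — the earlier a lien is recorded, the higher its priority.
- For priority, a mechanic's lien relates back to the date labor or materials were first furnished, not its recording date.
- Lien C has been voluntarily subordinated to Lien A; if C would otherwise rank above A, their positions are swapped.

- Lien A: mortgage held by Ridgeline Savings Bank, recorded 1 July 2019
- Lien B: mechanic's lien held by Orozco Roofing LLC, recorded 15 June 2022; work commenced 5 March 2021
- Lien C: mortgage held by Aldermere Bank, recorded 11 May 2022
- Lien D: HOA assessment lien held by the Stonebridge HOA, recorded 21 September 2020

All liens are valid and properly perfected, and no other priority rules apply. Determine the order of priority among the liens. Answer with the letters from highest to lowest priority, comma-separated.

Effective dates after the stated exceptions: B's effective date is 5 March 2021, when work began.
Sorted by effective date: A (1 July 2019), D (21 September 2020), B (5 March 2021), C (11 May 2022).
Since C is not senior to A, the subordination leaves the order unchanged.

A, D, B, C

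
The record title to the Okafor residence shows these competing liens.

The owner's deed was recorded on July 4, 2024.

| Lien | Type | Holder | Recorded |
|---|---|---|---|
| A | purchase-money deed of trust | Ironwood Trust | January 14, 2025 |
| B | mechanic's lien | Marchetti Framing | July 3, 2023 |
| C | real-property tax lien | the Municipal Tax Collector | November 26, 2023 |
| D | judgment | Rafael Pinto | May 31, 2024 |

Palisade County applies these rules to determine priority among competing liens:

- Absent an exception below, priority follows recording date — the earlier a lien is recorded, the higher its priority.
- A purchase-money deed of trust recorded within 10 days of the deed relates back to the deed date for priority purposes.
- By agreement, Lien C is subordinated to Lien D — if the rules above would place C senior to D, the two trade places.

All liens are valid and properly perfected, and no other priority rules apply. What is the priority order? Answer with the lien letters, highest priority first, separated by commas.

B, D, C, A

Adjusting effective dates: A was recorded 194 days after the deed, outside the 10-day window, so it keeps its recording date.
By effective date: B (July 3, 2023), C (November 26, 2023), D (May 31, 2024), A (January 14, 2025).
C would otherwise be senior to D, so under the subordination agreement C and D exchange positions.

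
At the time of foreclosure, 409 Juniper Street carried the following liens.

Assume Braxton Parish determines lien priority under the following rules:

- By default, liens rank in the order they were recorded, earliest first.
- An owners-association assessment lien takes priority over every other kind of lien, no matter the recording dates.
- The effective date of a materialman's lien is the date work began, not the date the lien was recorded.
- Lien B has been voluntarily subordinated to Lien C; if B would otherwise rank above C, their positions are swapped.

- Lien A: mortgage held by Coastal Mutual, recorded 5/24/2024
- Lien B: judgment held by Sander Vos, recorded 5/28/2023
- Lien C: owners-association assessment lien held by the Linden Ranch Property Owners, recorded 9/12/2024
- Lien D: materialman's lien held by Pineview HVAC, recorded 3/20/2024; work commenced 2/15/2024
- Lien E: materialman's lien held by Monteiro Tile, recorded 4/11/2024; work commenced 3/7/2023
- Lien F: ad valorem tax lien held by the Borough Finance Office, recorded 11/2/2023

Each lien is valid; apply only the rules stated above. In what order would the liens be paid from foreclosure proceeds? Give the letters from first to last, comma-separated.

Adjusting effective dates: D is treated as recorded 2/15/2024, the work-commencement date; E's effective date is 3/7/2023, when work began.
As an owners-association assessment lien, C is senior to every other lien.
The other liens, earliest effective date first: E (3/7/2023), B (5/28/2023), F (11/2/2023), D (2/15/2024), A (5/24/2024).
B already ranks below C; the subordination has no effect.

C, E, B, F, D, A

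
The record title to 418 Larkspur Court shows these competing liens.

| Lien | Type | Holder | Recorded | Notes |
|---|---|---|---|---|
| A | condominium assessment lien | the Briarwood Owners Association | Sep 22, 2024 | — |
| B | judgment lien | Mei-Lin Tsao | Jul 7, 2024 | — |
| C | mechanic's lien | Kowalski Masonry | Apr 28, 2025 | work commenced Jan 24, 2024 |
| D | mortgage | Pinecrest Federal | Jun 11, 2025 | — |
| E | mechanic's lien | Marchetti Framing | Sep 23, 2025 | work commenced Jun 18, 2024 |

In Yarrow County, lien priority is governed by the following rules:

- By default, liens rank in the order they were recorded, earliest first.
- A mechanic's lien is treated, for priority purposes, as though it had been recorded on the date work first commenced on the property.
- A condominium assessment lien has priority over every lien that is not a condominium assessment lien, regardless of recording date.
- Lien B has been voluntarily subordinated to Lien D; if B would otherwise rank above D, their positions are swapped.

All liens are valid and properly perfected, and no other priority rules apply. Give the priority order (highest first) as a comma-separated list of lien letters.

A, C, E, D, B

Adjusting effective dates: C is treated as recorded Jan 24, 2024, the work-commencement date; E is treated as recorded Jun 18, 2024, the work-commencement date.
As a condominium assessment lien, A is senior to every other lien.
The other liens, earliest effective date first: C (Jan 24, 2024), E (Jun 18, 2024), B (Jul 7, 2024), D (Jun 11, 2025).
The subordination applies — B was senior to D — so B and D swap.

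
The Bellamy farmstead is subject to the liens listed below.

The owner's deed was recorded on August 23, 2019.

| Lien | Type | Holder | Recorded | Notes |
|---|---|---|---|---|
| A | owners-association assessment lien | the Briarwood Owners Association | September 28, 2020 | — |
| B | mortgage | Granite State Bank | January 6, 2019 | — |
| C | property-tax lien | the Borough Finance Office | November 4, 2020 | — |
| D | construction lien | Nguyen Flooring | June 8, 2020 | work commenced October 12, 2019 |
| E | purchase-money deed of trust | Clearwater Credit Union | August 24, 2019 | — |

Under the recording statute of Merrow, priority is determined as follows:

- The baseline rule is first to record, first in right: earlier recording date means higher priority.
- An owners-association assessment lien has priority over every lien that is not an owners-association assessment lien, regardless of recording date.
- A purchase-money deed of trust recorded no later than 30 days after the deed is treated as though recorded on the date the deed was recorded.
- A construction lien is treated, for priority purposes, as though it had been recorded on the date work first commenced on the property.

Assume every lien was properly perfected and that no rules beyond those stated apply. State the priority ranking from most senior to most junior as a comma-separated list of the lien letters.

A, B, E, D, C

Adjusting effective dates: D is treated as recorded October 12, 2019, the work-commencement date; E's effective date is the deed date, August 23, 2019.
A, as an owners-association assessment lien, has superpriority and ranks first.
Remaining liens by effective date: B (January 6, 2019), E (August 23, 2019), D (October 12, 2019), C (November 4, 2020).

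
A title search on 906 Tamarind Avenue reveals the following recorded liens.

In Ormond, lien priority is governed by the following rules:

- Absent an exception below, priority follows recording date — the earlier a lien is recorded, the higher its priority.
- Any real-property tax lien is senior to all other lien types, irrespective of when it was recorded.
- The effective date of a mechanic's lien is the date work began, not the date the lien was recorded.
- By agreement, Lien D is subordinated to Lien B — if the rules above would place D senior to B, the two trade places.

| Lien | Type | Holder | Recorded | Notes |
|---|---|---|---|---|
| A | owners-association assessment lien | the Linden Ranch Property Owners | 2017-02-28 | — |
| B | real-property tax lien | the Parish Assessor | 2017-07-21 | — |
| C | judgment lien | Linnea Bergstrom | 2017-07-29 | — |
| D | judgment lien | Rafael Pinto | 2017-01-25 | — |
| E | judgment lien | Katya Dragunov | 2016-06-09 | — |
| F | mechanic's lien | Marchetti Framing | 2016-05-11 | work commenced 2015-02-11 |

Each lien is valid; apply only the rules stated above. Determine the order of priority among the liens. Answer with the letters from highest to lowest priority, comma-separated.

Effective dates after the stated exceptions: F relates back to 2015-02-11 (work commenced).
B is a real-property tax lien, so it outranks all other liens regardless of date.
Remaining liens by effective date: F (2015-02-11), E (2016-06-09), D (2017-01-25), A (2017-02-28), C (2017-07-29).
D is already junior to B, so the subordination agreement changes nothing.

B, F, E, D, A, C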